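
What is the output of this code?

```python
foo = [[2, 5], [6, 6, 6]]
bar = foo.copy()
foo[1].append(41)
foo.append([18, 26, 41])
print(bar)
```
[[2, 5], [6, 6, 6, 41]]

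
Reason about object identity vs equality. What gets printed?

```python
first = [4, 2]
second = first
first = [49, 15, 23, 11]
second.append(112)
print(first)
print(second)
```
[49, 15, 23, 11]
[4, 2, 112]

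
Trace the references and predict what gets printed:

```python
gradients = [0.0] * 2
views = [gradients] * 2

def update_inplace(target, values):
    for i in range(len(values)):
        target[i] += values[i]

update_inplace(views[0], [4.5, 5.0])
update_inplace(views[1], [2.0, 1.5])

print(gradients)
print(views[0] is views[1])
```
[6.5, 6.5]
True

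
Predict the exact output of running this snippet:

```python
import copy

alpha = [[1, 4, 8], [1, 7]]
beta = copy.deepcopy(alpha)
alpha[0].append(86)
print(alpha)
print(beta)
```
[[1, 4, 8, 86], [1, 7]]
[[1, 4, 8], [1, 7]]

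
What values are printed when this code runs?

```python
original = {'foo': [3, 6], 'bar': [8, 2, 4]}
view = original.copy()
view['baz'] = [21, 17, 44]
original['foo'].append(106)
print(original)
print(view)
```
{'foo': [3, 6, 106], 'bar': [8, 2, 4]}
{'foo': [3, 6, 106], 'bar': [8, 2, 4], 'baz': [21, 17, 44]}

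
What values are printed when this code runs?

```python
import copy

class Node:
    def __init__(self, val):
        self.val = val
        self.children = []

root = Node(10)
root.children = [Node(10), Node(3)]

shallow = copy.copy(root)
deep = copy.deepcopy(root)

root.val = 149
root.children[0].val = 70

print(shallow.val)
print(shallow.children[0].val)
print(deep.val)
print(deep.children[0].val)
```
10
70
10
10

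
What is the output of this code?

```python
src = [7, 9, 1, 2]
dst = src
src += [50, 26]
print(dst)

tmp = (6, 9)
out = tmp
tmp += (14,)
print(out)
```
[7, 9, 1, 2, 50, 26]
(6, 9)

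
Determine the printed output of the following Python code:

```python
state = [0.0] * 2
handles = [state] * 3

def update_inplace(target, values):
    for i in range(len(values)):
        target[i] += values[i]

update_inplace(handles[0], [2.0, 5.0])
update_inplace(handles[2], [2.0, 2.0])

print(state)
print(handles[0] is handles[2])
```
[4.0, 7.0]
True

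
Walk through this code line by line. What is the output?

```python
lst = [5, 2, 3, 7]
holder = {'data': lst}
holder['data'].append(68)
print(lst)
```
[5, 2, 3, 7, 68]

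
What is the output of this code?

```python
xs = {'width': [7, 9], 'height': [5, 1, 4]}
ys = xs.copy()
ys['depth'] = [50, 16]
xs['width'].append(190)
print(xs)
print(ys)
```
{'width': [7, 9, 190], 'height': [5, 1, 4]}
{'width': [7, 9, 190], 'height': [5, 1, 4], 'depth': [50, 16]}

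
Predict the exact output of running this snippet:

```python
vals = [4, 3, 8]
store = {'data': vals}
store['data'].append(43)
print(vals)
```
[4, 3, 8, 43]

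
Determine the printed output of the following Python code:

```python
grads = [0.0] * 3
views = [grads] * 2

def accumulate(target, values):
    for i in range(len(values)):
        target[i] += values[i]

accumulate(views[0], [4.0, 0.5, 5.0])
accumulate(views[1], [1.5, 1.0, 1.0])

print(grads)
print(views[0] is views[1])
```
[5.5, 1.5, 6.0]
True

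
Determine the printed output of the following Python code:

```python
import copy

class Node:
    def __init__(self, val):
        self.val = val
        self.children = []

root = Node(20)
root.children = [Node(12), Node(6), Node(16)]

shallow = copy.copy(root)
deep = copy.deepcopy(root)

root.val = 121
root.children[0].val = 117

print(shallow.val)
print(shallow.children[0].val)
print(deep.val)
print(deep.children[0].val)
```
20
117
20
12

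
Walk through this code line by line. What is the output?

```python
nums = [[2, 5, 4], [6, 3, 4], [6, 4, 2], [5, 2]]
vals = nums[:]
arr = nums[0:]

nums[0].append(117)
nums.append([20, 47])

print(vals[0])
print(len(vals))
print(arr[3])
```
[2, 5, 4, 117]
4
[5, 2]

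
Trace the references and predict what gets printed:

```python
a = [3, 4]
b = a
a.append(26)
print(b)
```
[3, 4, 26]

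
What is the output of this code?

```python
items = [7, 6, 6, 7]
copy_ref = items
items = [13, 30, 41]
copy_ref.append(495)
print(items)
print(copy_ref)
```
[13, 30, 41]
[7, 6, 6, 7, 495]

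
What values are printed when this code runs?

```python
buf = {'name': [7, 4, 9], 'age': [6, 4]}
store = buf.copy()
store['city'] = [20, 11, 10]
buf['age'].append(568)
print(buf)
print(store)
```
{'name': [7, 4, 9], 'age': [6, 4, 568]}
{'name': [7, 4, 9], 'age': [6, 4, 568], 'city': [20, 11, 10]}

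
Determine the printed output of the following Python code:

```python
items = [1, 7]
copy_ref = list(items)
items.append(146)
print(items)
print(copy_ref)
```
[1, 7, 146]
[1, 7]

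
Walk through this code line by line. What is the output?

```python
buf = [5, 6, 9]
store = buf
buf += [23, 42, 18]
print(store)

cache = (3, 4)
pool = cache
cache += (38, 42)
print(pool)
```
[5, 6, 9, 23, 42, 18]
(3, 4)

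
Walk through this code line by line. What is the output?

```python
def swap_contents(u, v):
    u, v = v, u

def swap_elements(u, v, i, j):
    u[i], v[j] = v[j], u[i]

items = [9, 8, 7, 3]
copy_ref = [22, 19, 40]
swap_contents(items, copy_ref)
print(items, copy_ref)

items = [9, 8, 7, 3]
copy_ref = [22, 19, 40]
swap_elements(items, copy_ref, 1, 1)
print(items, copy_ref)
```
[9, 8, 7, 3] [22, 19, 40]
[9, 19, 7, 3] [22, 8, 40]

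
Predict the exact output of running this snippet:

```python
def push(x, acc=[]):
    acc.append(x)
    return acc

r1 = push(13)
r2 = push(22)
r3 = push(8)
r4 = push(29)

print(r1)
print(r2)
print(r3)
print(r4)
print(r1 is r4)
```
[13, 22, 8, 29]
[13, 22, 8, 29]
[13, 22, 8, 29]
[13, 22, 8, 29]
True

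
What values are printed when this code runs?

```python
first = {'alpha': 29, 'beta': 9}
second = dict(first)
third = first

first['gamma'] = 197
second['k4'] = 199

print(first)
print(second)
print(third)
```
{'alpha': 29, 'beta': 9, 'gamma': 197}
{'alpha': 29, 'beta': 9, 'k4': 199}
{'alpha': 29, 'beta': 9, 'gamma': 197}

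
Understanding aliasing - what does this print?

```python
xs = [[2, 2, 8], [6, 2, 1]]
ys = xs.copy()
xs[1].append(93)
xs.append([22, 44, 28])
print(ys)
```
[[2, 2, 8], [6, 2, 1, 93]]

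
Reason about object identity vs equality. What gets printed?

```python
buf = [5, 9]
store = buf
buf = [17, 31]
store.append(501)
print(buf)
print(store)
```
[17, 31]
[5, 9, 501]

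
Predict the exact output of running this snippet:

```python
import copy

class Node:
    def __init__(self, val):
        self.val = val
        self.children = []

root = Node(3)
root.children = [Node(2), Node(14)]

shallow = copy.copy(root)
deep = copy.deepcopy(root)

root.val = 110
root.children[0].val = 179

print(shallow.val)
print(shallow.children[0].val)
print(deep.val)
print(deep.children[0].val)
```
3
179
3
2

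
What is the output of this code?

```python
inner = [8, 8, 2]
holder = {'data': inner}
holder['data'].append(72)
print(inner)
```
[8, 8, 2, 72]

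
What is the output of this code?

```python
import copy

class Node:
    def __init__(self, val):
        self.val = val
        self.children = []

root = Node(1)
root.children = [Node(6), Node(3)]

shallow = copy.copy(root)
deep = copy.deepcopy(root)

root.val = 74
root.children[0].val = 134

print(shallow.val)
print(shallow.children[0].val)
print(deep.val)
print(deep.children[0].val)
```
1
134
1
6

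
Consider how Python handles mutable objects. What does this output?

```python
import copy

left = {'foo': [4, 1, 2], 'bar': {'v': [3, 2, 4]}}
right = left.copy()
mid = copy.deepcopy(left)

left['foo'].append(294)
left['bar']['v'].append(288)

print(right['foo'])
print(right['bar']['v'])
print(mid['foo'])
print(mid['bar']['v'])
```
[4, 1, 2, 294]
[3, 2, 4, 288]
[4, 1, 2]
[3, 2, 4]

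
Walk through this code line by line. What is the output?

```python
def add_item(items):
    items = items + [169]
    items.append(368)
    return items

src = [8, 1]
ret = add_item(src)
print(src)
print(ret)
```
[8, 1]
[8, 1, 169, 368]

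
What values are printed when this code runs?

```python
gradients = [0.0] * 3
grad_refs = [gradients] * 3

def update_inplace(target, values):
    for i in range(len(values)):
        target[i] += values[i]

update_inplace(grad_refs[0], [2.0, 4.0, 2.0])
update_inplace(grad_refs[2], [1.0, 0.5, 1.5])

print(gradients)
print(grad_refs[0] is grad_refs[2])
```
[3.0, 4.5, 3.5]
True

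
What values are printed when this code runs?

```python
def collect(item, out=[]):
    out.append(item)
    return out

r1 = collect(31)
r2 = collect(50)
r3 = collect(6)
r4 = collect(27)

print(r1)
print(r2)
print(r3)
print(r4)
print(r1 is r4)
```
[31, 50, 6, 27]
[31, 50, 6, 27]
[31, 50, 6, 27]
[31, 50, 6, 27]
True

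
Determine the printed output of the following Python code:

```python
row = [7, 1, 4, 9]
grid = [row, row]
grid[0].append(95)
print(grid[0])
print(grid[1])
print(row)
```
[7, 1, 4, 9, 95]
[7, 1, 4, 9, 95]
[7, 1, 4, 9, 95]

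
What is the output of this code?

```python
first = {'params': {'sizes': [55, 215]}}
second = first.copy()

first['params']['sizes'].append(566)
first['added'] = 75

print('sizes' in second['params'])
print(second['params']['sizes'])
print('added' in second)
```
True
[55, 215, 566]
False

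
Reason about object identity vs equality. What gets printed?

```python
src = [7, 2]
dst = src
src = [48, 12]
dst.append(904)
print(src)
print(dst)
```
[48, 12]
[7, 2, 904]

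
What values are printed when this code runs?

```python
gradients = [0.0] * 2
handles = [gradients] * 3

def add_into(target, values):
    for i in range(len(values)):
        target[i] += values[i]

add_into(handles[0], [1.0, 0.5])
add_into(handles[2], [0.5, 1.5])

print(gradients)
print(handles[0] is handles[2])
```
[1.5, 2.0]
True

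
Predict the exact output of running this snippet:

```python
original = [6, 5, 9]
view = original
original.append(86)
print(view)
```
[6, 5, 9, 86]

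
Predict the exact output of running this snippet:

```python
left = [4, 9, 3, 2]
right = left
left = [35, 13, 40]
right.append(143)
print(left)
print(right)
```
[35, 13, 40]
[4, 9, 3, 2, 143]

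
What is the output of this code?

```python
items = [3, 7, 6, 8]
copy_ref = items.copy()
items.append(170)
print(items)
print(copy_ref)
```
[3, 7, 6, 8, 170]
[3, 7, 6, 8]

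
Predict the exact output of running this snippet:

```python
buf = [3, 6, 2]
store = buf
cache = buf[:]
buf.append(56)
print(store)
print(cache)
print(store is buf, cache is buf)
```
[3, 6, 2, 56]
[3, 6, 2]
True False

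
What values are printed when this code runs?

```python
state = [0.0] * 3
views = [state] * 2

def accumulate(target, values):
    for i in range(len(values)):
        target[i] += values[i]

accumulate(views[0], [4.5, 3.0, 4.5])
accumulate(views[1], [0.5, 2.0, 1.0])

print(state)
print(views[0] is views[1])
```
[5.0, 5.0, 5.5]
True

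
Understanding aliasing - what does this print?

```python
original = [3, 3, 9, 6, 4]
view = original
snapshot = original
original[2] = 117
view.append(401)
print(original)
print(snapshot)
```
[3, 3, 117, 6, 4, 401]
[3, 3, 117, 6, 4, 401]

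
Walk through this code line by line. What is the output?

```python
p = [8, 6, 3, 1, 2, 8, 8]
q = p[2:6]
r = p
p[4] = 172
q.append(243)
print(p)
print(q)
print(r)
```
[8, 6, 3, 1, 172, 8, 8]
[3, 1, 2, 8, 243]
[8, 6, 3, 1, 172, 8, 8]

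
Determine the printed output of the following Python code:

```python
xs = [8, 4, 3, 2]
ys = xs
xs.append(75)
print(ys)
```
[8, 4, 3, 2, 75]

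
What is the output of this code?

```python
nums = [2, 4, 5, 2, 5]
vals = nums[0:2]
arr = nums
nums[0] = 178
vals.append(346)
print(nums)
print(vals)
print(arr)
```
[178, 4, 5, 2, 5]
[2, 4, 346]
[178, 4, 5, 2, 5]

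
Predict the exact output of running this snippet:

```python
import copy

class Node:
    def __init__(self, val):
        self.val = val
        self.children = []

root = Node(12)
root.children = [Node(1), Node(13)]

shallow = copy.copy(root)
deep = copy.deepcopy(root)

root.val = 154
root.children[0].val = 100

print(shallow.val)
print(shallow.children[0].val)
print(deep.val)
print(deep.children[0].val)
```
12
100
12
1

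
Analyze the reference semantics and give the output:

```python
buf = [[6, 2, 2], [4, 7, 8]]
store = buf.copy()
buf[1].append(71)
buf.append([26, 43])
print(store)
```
[[6, 2, 2], [4, 7, 8, 71]]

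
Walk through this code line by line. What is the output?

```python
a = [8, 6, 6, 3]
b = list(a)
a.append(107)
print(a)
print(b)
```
[8, 6, 6, 3, 107]
[8, 6, 6, 3]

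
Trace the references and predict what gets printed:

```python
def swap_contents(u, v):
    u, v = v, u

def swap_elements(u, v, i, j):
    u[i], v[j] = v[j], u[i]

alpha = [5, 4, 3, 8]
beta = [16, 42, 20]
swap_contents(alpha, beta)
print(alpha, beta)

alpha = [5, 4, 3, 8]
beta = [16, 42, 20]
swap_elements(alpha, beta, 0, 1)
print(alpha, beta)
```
[5, 4, 3, 8] [16, 42, 20]
[42, 4, 3, 8] [16, 5, 20]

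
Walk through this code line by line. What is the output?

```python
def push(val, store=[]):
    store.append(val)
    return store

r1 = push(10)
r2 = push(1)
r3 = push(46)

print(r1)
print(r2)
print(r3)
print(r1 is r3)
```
[10, 1, 46]
[10, 1, 46]
[10, 1, 46]
True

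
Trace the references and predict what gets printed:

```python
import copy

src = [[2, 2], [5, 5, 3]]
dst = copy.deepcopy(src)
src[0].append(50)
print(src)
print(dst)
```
[[2, 2, 50], [5, 5, 3]]
[[2, 2], [5, 5, 3]]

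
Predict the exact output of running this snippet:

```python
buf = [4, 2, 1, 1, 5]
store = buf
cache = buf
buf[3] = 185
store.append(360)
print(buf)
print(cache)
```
[4, 2, 1, 185, 5, 360]
[4, 2, 1, 185, 5, 360]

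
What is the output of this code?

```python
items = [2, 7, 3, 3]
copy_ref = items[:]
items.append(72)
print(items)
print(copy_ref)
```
[2, 7, 3, 3, 72]
[2, 7, 3, 3]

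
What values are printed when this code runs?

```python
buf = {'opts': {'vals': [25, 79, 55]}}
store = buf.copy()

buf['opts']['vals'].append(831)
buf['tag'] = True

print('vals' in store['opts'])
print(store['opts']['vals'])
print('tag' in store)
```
True
[25, 79, 55, 831]
False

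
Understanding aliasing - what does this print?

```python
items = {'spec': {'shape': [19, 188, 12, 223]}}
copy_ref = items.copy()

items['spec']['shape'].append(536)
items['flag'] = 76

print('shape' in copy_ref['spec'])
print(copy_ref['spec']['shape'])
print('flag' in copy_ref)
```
True
[19, 188, 12, 223, 536]
False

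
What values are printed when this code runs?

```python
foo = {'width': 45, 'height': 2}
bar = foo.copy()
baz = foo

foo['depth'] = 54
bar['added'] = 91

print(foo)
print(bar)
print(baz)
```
{'width': 45, 'height': 2, 'depth': 54}
{'width': 45, 'height': 2, 'added': 91}
{'width': 45, 'height': 2, 'depth': 54}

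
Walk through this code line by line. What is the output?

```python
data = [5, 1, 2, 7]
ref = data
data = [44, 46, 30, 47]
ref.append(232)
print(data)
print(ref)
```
[44, 46, 30, 47]
[5, 1, 2, 7, 232]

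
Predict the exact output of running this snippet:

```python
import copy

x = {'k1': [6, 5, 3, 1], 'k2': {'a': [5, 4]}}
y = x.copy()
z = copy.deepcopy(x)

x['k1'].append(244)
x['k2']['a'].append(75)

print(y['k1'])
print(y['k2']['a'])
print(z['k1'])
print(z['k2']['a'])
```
[6, 5, 3, 1, 244]
[5, 4, 75]
[6, 5, 3, 1]
[5, 4]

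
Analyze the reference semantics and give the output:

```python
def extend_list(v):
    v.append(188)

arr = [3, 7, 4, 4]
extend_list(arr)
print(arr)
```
[3, 7, 4, 4, 188]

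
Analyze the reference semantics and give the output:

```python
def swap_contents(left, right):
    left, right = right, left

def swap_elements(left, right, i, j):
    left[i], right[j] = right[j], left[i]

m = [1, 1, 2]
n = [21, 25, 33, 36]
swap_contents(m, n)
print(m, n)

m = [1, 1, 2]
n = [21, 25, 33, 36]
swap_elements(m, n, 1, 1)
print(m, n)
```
[1, 1, 2] [21, 25, 33, 36]
[1, 25, 2] [21, 1, 33, 36]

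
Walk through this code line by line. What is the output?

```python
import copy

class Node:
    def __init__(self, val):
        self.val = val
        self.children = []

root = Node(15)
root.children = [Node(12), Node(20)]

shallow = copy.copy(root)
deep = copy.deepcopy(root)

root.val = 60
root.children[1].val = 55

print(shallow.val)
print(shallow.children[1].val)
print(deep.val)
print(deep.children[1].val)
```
15
55
15
20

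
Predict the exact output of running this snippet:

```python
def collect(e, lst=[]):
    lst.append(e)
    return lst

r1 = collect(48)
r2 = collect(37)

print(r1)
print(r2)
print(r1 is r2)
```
[48, 37]
[48, 37]
True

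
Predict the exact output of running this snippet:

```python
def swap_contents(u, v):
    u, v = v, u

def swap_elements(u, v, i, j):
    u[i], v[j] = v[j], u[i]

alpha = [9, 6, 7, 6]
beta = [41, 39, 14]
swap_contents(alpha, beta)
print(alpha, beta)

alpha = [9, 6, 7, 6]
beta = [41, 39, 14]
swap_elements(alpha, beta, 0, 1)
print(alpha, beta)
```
[9, 6, 7, 6] [41, 39, 14]
[39, 6, 7, 6] [41, 9, 14]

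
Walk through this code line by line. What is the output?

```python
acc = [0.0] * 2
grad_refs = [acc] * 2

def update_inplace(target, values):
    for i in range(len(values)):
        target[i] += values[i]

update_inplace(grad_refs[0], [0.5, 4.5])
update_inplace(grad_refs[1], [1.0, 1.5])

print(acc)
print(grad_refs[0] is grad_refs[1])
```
[1.5, 6.0]
True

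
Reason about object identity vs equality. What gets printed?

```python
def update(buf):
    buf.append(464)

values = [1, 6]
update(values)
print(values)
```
[1, 6, 464]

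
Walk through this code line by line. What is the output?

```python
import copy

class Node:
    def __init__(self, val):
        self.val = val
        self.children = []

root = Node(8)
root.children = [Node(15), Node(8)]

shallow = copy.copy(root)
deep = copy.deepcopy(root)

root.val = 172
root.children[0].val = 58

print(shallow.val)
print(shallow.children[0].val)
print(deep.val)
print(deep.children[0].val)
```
8
58
8
15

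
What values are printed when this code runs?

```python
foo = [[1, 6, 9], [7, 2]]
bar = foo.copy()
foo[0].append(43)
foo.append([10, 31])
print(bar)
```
[[1, 6, 9, 43], [7, 2]]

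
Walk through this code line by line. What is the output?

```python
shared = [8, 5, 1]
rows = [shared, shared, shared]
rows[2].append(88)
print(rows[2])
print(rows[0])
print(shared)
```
[8, 5, 1, 88]
[8, 5, 1, 88]
[8, 5, 1, 88]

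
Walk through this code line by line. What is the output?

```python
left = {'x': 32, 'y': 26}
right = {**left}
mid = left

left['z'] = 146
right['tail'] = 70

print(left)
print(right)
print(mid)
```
{'x': 32, 'y': 26, 'z': 146}
{'x': 32, 'y': 26, 'tail': 70}
{'x': 32, 'y': 26, 'z': 146}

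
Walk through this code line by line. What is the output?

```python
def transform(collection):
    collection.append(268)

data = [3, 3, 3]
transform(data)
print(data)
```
[3, 3, 3, 268]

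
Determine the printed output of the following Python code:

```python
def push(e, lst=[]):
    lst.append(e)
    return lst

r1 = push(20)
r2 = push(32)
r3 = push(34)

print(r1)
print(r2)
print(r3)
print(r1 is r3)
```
[20, 32, 34]
[20, 32, 34]
[20, 32, 34]
True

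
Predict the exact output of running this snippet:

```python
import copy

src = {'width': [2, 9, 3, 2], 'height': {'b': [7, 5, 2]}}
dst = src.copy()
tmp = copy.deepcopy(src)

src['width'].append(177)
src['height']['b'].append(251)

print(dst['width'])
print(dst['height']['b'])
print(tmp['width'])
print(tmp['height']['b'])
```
[2, 9, 3, 2, 177]
[7, 5, 2, 251]
[2, 9, 3, 2]
[7, 5, 2]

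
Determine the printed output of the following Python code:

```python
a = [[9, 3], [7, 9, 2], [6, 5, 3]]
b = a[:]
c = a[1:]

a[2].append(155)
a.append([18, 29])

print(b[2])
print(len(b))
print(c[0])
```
[6, 5, 3, 155]
3
[7, 9, 2]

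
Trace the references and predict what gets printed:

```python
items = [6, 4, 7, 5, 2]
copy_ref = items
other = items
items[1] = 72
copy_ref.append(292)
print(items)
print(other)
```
[6, 72, 7, 5, 2, 292]
[6, 72, 7, 5, 2, 292]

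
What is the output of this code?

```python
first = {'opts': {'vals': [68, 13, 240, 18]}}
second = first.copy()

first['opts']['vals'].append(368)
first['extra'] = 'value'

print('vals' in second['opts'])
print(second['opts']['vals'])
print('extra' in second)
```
True
[68, 13, 240, 18, 368]
False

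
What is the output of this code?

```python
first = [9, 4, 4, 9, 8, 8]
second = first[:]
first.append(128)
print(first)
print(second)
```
[9, 4, 4, 9, 8, 8, 128]
[9, 4, 4, 9, 8, 8]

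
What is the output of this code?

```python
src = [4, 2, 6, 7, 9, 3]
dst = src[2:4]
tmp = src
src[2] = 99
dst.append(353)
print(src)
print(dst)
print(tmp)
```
[4, 2, 99, 7, 9, 3]
[6, 7, 353]
[4, 2, 99, 7, 9, 3]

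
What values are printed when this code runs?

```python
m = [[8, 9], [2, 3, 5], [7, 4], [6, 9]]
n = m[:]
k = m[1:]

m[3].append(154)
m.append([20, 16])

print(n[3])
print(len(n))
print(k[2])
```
[6, 9, 154]
4
[6, 9, 154]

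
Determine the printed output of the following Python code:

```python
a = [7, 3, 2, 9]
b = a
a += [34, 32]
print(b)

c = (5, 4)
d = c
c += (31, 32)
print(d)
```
[7, 3, 2, 9, 34, 32]
(5, 4)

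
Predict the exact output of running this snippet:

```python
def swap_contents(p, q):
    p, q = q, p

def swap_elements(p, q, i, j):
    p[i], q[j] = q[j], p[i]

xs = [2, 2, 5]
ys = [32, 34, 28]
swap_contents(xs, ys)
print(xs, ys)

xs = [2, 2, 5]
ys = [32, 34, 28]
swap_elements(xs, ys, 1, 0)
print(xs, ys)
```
[2, 2, 5] [32, 34, 28]
[2, 32, 5] [2, 34, 28]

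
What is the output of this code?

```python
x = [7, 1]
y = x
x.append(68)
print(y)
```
[7, 1, 68]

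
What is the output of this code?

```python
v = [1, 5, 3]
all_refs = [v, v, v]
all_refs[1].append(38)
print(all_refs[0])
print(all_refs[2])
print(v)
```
[1, 5, 3, 38]
[1, 5, 3, 38]
[1, 5, 3, 38]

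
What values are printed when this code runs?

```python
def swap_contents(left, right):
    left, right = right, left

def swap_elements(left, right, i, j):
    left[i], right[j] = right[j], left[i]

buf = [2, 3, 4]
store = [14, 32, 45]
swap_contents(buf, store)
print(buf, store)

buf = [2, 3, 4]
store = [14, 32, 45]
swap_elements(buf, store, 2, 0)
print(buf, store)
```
[2, 3, 4] [14, 32, 45]
[2, 3, 14] [4, 32, 45]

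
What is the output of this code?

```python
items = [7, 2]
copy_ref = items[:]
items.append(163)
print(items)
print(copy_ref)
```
[7, 2, 163]
[7, 2]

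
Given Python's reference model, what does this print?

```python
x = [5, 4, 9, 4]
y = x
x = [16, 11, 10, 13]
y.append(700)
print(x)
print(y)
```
[16, 11, 10, 13]
[5, 4, 9, 4, 700]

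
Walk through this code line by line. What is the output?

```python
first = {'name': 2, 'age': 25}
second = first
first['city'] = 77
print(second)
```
{'name': 2, 'age': 25, 'city': 77}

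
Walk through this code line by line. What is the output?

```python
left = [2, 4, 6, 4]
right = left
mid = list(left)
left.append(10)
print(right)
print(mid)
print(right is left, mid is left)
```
[2, 4, 6, 4, 10]
[2, 4, 6, 4]
True False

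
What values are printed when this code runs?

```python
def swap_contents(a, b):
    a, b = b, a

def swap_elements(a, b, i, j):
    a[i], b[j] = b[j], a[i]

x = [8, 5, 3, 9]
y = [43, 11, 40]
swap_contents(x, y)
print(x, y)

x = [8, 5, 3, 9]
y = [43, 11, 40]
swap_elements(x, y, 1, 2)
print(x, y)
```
[8, 5, 3, 9] [43, 11, 40]
[8, 40, 3, 9] [43, 11, 5]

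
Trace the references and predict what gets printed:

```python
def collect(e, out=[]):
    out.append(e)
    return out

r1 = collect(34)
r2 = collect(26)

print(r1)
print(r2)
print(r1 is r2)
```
[34, 26]
[34, 26]
True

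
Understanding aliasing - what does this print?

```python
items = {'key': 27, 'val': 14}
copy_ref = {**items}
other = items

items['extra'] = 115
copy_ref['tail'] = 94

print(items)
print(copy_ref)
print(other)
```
{'key': 27, 'val': 14, 'extra': 115}
{'key': 27, 'val': 14, 'tail': 94}
{'key': 27, 'val': 14, 'extra': 115}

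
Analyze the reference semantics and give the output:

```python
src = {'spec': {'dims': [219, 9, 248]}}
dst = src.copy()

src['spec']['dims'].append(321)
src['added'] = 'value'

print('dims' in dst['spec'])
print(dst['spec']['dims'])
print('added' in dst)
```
True
[219, 9, 248, 321]
False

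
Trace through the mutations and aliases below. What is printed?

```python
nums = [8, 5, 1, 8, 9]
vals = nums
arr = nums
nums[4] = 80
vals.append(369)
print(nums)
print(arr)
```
[8, 5, 1, 8, 80, 369]
[8, 5, 1, 8, 80, 369]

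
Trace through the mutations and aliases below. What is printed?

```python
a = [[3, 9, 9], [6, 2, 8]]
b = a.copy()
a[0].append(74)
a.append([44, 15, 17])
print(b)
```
[[3, 9, 9, 74], [6, 2, 8]]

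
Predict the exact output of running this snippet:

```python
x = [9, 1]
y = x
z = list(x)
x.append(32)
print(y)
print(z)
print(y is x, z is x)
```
[9, 1, 32]
[9, 1]
True False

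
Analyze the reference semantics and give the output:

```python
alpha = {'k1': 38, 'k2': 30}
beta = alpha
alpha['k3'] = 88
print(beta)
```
{'k1': 38, 'k2': 30, 'k3': 88}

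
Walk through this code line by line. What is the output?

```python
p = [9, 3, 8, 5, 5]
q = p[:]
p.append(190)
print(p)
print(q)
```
[9, 3, 8, 5, 5, 190]
[9, 3, 8, 5, 5]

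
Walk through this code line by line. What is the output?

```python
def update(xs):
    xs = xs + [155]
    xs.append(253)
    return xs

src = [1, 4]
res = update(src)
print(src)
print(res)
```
[1, 4]
[1, 4, 155, 253]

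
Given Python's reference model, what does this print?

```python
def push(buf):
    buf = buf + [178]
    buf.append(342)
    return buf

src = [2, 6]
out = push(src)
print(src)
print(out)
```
[2, 6]
[2, 6, 178, 342]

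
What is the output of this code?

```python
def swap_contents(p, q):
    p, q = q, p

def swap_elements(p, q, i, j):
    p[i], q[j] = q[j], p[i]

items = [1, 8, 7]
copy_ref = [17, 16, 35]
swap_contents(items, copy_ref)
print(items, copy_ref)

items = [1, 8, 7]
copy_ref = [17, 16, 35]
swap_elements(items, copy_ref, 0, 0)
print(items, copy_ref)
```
[1, 8, 7] [17, 16, 35]
[17, 8, 7] [1, 16, 35]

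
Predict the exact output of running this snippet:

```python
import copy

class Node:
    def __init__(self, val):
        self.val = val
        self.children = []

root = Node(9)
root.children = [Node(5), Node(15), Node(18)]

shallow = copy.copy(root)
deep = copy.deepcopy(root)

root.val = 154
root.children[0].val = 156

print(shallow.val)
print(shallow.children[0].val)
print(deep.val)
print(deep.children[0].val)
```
9
156
9
5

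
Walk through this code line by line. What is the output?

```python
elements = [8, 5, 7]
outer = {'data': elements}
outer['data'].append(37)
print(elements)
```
[8, 5, 7, 37]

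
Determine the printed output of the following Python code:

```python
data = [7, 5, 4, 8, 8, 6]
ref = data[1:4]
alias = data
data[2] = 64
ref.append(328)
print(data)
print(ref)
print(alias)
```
[7, 5, 64, 8, 8, 6]
[5, 4, 8, 328]
[7, 5, 64, 8, 8, 6]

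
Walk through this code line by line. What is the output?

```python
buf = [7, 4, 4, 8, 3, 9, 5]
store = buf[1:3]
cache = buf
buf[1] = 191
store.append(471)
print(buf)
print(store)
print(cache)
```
[7, 191, 4, 8, 3, 9, 5]
[4, 4, 471]
[7, 191, 4, 8, 3, 9, 5]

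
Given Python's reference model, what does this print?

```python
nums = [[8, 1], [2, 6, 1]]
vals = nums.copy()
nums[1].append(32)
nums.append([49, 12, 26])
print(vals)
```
[[8, 1], [2, 6, 1, 32]]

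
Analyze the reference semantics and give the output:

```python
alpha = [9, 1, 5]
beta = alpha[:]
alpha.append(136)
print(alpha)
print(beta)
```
[9, 1, 5, 136]
[9, 1, 5]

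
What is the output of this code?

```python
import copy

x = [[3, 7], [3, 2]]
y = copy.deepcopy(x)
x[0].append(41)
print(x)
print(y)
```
[[3, 7, 41], [3, 2]]
[[3, 7], [3, 2]]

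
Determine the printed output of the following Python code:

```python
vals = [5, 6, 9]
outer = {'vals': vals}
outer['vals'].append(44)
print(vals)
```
[5, 6, 9, 44]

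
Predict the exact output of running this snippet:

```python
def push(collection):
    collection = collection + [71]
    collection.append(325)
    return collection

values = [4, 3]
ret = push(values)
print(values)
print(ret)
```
[4, 3]
[4, 3, 71, 325]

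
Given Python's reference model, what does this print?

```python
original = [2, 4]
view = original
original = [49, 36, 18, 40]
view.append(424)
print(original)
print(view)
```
[49, 36, 18, 40]
[2, 4, 424]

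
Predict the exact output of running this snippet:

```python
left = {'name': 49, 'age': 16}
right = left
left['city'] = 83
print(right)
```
{'name': 49, 'age': 16, 'city': 83}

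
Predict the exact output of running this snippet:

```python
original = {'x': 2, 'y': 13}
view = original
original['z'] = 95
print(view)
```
{'x': 2, 'y': 13, 'z': 95}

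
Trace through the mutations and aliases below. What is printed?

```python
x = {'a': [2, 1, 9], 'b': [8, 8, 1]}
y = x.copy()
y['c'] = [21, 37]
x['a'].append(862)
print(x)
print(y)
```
{'a': [2, 1, 9, 862], 'b': [8, 8, 1]}
{'a': [2, 1, 9, 862], 'b': [8, 8, 1], 'c': [21, 37]}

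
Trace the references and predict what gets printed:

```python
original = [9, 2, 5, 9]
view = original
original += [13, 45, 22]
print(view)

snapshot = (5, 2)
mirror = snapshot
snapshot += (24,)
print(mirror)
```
[9, 2, 5, 9, 13, 45, 22]
(5, 2)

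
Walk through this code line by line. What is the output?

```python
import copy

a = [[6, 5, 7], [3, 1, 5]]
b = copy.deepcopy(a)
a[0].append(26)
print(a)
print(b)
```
[[6, 5, 7, 26], [3, 1, 5]]
[[6, 5, 7], [3, 1, 5]]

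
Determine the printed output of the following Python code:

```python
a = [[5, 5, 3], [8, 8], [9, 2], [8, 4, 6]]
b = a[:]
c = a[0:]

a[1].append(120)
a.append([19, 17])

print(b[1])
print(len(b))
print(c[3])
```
[8, 8, 120]
4
[8, 4, 6]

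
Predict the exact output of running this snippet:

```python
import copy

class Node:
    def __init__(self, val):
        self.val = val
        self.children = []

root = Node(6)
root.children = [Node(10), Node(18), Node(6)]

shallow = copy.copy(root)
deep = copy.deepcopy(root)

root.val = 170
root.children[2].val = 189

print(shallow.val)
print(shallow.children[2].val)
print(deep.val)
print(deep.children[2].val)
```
6
189
6
6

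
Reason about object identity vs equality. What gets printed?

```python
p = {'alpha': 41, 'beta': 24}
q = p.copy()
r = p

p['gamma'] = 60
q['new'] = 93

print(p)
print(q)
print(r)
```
{'alpha': 41, 'beta': 24, 'gamma': 60}
{'alpha': 41, 'beta': 24, 'new': 93}
{'alpha': 41, 'beta': 24, 'gamma': 60}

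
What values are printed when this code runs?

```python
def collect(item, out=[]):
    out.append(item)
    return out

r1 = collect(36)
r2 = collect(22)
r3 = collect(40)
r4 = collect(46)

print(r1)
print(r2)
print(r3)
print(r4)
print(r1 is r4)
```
[36, 22, 40, 46]
[36, 22, 40, 46]
[36, 22, 40, 46]
[36, 22, 40, 46]
True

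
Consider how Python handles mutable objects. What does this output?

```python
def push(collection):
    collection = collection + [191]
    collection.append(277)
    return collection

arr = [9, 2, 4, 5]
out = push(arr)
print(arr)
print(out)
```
[9, 2, 4, 5]
[9, 2, 4, 5, 191, 277]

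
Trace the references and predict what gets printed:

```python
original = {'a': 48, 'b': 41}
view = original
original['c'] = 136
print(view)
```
{'a': 48, 'b': 41, 'c': 136}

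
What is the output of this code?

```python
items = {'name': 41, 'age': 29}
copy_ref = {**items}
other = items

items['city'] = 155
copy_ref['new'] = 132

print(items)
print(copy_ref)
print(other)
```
{'name': 41, 'age': 29, 'city': 155}
{'name': 41, 'age': 29, 'new': 132}
{'name': 41, 'age': 29, 'city': 155}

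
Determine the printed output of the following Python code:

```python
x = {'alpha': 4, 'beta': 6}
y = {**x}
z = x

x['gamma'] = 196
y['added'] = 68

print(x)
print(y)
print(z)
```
{'alpha': 4, 'beta': 6, 'gamma': 196}
{'alpha': 4, 'beta': 6, 'added': 68}
{'alpha': 4, 'beta': 6, 'gamma': 196}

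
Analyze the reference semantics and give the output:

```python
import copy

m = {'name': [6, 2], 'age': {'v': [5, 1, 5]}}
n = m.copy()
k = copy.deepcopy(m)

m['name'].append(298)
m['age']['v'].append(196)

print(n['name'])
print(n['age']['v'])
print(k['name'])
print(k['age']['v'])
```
[6, 2, 298]
[5, 1, 5, 196]
[6, 2]
[5, 1, 5]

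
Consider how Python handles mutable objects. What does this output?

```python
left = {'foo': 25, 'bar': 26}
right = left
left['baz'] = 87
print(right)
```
{'foo': 25, 'bar': 26, 'baz': 87}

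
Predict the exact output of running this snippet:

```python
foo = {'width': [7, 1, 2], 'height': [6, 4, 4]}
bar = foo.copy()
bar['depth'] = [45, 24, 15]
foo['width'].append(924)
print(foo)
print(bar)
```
{'width': [7, 1, 2, 924], 'height': [6, 4, 4]}
{'width': [7, 1, 2, 924], 'height': [6, 4, 4], 'depth': [45, 24, 15]}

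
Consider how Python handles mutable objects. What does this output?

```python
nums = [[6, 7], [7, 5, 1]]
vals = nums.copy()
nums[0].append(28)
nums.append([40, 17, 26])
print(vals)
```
[[6, 7, 28], [7, 5, 1]]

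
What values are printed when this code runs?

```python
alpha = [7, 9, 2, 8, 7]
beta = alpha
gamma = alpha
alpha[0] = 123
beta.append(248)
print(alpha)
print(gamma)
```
[123, 9, 2, 8, 7, 248]
[123, 9, 2, 8, 7, 248]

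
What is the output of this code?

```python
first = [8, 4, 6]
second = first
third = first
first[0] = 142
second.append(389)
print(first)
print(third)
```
[142, 4, 6, 389]
[142, 4, 6, 389]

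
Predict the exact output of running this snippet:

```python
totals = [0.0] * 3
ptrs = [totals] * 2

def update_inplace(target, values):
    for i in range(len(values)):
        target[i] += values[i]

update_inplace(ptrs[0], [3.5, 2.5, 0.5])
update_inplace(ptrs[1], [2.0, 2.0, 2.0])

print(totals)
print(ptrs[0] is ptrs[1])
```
[5.5, 4.5, 2.5]
True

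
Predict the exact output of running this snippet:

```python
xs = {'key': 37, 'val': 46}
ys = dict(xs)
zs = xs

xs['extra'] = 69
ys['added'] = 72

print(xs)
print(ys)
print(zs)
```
{'key': 37, 'val': 46, 'extra': 69}
{'key': 37, 'val': 46, 'added': 72}
{'key': 37, 'val': 46, 'extra': 69}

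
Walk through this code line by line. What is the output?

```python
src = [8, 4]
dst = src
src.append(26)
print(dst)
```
[8, 4, 26]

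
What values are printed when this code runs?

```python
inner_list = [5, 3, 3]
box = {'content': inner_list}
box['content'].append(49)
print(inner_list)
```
[5, 3, 3, 49]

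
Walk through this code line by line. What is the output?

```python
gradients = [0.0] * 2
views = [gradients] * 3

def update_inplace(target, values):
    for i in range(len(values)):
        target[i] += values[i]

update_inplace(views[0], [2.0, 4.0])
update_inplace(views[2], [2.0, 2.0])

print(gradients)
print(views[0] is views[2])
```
[4.0, 6.0]
True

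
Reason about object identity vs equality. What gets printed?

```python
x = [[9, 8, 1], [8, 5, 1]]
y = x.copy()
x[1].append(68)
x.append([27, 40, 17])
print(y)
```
[[9, 8, 1], [8, 5, 1, 68]]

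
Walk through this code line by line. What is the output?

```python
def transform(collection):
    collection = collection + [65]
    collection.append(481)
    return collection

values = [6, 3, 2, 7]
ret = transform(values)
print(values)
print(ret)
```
[6, 3, 2, 7]
[6, 3, 2, 7, 65, 481]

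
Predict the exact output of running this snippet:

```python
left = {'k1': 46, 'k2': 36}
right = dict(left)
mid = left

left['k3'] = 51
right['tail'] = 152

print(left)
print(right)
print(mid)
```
{'k1': 46, 'k2': 36, 'k3': 51}
{'k1': 46, 'k2': 36, 'tail': 152}
{'k1': 46, 'k2': 36, 'k3': 51}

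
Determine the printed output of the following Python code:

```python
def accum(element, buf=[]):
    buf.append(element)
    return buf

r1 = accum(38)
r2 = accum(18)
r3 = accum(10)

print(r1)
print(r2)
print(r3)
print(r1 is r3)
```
[38, 18, 10]
[38, 18, 10]
[38, 18, 10]
True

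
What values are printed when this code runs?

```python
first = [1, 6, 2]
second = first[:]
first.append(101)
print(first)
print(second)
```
[1, 6, 2, 101]
[1, 6, 2]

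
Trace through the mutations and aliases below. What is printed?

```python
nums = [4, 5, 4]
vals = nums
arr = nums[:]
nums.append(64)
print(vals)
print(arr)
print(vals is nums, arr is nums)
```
[4, 5, 4, 64]
[4, 5, 4]
True False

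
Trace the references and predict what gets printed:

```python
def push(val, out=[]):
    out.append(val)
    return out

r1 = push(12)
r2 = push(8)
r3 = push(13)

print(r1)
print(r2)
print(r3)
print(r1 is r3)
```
[12, 8, 13]
[12, 8, 13]
[12, 8, 13]
True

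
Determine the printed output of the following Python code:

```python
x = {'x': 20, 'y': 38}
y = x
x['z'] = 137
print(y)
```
{'x': 20, 'y': 38, 'z': 137}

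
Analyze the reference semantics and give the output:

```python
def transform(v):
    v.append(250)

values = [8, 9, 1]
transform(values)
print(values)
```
[8, 9, 1, 250]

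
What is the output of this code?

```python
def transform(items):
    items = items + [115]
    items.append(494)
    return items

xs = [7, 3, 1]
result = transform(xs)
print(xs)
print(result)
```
[7, 3, 1]
[7, 3, 1, 115, 494]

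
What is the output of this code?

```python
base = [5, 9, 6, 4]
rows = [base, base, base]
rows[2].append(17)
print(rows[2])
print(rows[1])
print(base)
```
[5, 9, 6, 4, 17]
[5, 9, 6, 4, 17]
[5, 9, 6, 4, 17]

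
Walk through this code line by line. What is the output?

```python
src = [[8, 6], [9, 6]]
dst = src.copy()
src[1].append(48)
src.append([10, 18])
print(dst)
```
[[8, 6], [9, 6, 48]]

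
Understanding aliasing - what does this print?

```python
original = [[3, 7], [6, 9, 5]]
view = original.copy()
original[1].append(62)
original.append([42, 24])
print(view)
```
[[3, 7], [6, 9, 5, 62]]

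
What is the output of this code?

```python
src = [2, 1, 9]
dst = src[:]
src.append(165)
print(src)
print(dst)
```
[2, 1, 9, 165]
[2, 1, 9]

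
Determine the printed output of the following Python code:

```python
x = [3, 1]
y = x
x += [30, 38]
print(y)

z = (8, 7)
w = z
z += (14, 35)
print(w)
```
[3, 1, 30, 38]
(8, 7)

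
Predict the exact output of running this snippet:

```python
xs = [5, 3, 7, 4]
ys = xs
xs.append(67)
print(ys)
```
[5, 3, 7, 4, 67]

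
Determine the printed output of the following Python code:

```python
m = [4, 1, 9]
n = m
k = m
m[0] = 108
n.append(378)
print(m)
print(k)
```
[108, 1, 9, 378]
[108, 1, 9, 378]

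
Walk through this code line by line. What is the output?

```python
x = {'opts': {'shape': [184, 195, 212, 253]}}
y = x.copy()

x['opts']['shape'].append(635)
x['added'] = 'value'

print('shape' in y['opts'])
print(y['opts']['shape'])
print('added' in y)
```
True
[184, 195, 212, 253, 635]
False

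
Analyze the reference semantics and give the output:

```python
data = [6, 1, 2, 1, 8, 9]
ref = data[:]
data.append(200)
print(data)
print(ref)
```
[6, 1, 2, 1, 8, 9, 200]
[6, 1, 2, 1, 8, 9]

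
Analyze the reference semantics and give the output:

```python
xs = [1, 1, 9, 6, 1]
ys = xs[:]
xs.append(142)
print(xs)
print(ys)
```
[1, 1, 9, 6, 1, 142]
[1, 1, 9, 6, 1]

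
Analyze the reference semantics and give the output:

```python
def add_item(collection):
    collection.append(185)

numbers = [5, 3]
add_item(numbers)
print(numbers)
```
[5, 3, 185]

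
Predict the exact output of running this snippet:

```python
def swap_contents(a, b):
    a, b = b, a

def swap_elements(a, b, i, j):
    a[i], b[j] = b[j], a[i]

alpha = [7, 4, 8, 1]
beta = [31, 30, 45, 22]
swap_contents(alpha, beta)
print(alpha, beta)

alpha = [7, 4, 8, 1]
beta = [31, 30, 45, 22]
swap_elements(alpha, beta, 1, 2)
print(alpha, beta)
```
[7, 4, 8, 1] [31, 30, 45, 22]
[7, 45, 8, 1] [31, 30, 4, 22]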